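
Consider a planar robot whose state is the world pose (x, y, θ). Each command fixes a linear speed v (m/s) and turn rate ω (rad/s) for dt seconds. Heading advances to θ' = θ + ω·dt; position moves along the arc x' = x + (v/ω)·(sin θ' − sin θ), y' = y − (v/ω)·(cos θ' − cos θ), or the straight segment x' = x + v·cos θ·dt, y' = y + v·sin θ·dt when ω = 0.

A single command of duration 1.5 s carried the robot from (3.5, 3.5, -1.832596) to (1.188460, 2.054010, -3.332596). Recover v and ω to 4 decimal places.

Δθ = -3.332596 − -1.832596 = -1.500000
ω = Δθ/dt = -1.500000/1.5 = -1.0000
R = Δx/(sin θ' − sin θ) = -2.0000
v = R·ω = -2.0000·-1.0000 = 2.0000

v = 2.0000, ω = -1.0000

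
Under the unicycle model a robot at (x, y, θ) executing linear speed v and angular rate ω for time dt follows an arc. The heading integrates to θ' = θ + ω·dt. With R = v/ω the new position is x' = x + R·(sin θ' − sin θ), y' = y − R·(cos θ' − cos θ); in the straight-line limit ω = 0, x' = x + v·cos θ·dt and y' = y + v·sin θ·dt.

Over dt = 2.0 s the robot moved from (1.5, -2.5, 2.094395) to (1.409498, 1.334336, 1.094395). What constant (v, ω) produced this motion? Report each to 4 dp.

Δθ = 1.094395 − 2.094395 = -1.000000
ω = Δθ/dt = -1.000000/2.0 = -0.5000
R = −Δy/(cos θ' − cos θ) = -4.0000
v = R·ω = -4.0000·-0.5000 = 2.0000

v = 2.0000, ω = -0.5000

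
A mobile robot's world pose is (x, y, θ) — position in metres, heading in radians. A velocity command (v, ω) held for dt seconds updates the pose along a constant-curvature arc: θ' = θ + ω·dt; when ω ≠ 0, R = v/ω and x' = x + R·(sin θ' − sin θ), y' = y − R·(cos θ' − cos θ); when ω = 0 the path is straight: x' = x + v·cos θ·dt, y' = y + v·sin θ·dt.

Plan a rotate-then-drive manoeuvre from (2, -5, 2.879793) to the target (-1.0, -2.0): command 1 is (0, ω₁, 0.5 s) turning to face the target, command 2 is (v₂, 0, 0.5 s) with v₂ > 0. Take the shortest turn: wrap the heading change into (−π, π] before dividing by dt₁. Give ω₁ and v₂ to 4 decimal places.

ω₁ = -1.0472, v₂ = 8.4853

heading to target = atan2(-2−-5, -1−2) = 2.3562
Δθ = wrap(2.3562 − 2.8798) = -0.5236; ω₁ = Δθ/dt₁ = -1.0472
distance = √((-1−2)² + (-2−-5)²) = 4.2426; v₂ = distance/dt₂ = 8.4853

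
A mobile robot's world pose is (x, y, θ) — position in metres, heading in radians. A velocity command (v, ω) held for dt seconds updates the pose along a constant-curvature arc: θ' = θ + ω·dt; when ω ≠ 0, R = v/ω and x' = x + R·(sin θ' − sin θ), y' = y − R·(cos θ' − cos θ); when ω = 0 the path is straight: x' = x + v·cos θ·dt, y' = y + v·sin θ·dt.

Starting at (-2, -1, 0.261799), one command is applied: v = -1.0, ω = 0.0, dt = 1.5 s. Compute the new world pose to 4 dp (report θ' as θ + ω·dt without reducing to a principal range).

θ' = 0.2618 + 0.0·1.5 = 0.2618
ω = 0 → straight: x' = -2 + -1.0·cos(0.2618)·1.5 = -3.4489
y' = -1 + -1.0·sin(0.2618)·1.5 = -1.3882

(-3.4489, -1.3882, 0.2618)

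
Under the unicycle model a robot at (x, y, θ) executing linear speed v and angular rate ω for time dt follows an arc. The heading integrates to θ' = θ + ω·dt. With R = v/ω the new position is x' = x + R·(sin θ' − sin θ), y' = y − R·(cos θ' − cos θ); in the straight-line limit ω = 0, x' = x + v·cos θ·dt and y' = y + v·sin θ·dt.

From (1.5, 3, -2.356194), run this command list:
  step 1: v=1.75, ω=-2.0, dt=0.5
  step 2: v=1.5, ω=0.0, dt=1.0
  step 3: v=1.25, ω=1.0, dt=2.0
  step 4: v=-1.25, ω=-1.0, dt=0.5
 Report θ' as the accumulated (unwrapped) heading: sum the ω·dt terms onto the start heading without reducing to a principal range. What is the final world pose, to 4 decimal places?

(-2.2363, 2.2138, -1.8562)

step 1: θ'=-3.3562 (R=-0.8750) → pose (0.6949, 2.7638, -3.3562)
step 2: θ'=-3.3562 (straight) → pose (-0.7706, 3.0832, -3.3562)
step 3: θ'=-1.3562 (R=1.2500) → pose (-2.2582, 1.5957, -1.3562)
step 4: θ'=-1.8562 (R=1.2500) → pose (-2.2363, 2.2138, -1.8562)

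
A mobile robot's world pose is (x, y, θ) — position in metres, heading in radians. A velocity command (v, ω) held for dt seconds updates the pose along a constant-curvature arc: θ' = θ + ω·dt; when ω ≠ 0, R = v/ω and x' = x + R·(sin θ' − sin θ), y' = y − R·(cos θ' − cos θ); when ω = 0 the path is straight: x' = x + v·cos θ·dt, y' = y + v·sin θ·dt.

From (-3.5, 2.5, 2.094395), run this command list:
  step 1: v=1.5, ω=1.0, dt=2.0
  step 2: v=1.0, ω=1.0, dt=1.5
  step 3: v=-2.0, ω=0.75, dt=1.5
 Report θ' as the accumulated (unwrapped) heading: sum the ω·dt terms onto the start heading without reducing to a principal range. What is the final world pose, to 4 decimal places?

step 1: θ'=4.0944 (R=1.5000) → pose (-6.0216, 2.6191, 4.0944)
step 2: θ'=5.5944 (R=1.0000) → pose (-5.8422, 1.2677, 5.5944)
step 3: θ'=6.7194 (R=-2.6667) → pose (-8.6638, 1.6259, 6.7194)

(-8.6638, 1.6259, 6.7194)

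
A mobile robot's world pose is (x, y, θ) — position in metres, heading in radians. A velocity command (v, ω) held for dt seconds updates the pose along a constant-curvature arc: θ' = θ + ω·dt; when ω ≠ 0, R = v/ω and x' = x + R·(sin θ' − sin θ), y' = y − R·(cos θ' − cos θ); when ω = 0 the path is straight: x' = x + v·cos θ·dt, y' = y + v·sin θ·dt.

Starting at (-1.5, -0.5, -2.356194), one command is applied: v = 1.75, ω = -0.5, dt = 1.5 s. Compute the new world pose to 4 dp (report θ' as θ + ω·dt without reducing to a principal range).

(-3.8510, -1.5229, -3.1062)

θ' = -2.3562 + -0.5·1.5 = -3.1062
R = v/ω = 1.75/-0.5 = -3.5000
x' = -1.5 + -3.5000·(sin -3.1062 − sin -2.3562) = -3.8510
y' = -0.5 − -3.5000·(cos -3.1062 − cos -2.3562) = -1.5229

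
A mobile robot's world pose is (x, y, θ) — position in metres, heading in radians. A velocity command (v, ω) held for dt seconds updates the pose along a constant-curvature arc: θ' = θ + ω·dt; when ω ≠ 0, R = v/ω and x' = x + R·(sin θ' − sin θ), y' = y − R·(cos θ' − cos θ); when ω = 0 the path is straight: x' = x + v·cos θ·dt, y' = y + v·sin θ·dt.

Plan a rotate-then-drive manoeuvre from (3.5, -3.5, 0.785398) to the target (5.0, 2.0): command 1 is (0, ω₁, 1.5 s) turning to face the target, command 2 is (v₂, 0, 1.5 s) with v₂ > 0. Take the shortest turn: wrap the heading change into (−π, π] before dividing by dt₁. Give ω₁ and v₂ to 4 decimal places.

ω₁ = 0.3461, v₂ = 3.8006

heading to target = atan2(2−-3.5, 5−3.5) = 1.3045
Δθ = wrap(1.3045 − 0.7854) = 0.5191; ω₁ = Δθ/dt₁ = 0.3461
distance = √((5−3.5)² + (2−-3.5)²) = 5.7009; v₂ = distance/dt₂ = 3.8006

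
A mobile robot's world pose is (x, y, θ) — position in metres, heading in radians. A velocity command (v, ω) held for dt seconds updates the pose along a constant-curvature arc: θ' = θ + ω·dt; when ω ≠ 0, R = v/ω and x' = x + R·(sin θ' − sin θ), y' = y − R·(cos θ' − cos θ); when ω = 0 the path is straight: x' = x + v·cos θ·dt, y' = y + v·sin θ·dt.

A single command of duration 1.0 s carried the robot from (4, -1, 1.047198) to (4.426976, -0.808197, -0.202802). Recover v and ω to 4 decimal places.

Δθ = -0.202802 − 1.047198 = -1.250000
ω = Δθ/dt = -1.250000/1.0 = -1.2500
R = Δx/(sin θ' − sin θ) = -0.4000
v = R·ω = -0.4000·-1.2500 = 0.5000

v = 0.5000, ω = -1.2500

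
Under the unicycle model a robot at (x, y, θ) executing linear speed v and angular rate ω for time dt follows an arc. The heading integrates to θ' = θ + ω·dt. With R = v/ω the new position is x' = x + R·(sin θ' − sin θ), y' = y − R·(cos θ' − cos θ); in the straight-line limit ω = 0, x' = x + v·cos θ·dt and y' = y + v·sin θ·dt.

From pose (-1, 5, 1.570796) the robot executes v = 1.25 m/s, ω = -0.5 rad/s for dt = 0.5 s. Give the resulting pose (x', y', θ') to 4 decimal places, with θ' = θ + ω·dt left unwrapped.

θ' = 1.5708 + -0.5·0.5 = 1.3208
R = v/ω = 1.25/-0.5 = -2.5000
x' = -1 + -2.5000·(sin 1.3208 − sin 1.5708) = -0.9223
y' = 5 − -2.5000·(cos 1.3208 − cos 1.5708) = 5.6185

(-0.9223, 5.6185, 1.3208)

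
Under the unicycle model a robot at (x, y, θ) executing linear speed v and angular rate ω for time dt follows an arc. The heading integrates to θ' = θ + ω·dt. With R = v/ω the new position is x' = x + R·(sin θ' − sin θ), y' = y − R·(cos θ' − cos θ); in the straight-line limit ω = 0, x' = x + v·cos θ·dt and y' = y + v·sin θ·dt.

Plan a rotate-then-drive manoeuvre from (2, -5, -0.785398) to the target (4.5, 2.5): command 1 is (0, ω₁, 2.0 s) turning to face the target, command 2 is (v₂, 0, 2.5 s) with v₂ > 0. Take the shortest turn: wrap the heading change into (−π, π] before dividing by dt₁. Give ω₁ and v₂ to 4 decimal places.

heading to target = atan2(2.5−-5, 4.5−2) = 1.2490
Δθ = wrap(1.2490 − -0.7854) = 2.0344; ω₁ = Δθ/dt₁ = 1.0172
distance = √((4.5−2)² + (2.5−-5)²) = 7.9057; v₂ = distance/dt₂ = 3.1623

ω₁ = 1.0172, v₂ = 3.1623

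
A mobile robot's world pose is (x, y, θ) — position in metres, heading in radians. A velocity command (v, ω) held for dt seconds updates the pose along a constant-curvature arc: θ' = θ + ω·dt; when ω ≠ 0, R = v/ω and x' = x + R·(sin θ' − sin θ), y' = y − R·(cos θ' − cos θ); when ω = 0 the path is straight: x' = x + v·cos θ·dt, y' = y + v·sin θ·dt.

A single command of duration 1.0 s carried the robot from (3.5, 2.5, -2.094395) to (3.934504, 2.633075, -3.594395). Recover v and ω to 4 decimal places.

v = -0.5000, ω = -1.5000

Δθ = -3.594395 − -2.094395 = -1.500000
ω = Δθ/dt = -1.500000/1.0 = -1.5000
R = Δx/(sin θ' − sin θ) = 0.3333
v = R·ω = 0.3333·-1.5000 = -0.5000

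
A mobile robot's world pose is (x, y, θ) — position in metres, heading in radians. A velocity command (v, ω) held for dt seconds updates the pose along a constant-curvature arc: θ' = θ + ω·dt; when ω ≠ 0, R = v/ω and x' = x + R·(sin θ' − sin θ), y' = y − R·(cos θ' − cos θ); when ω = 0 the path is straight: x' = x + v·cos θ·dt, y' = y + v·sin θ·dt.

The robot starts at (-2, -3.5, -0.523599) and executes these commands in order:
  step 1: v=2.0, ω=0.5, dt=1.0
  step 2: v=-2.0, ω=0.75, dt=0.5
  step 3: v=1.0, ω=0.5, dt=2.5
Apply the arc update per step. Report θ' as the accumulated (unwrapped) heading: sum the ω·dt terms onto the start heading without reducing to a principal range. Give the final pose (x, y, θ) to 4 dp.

step 1: θ'=-0.0236 (R=4.0000) → pose (-0.0944, -4.0348, -0.0236)
step 2: θ'=0.3514 (R=-2.6667) → pose (-1.0752, -4.1970, 0.3514)
step 3: θ'=1.6014 (R=2.0000) → pose (0.2354, -2.2580, 1.6014)

(0.2354, -2.2580, 1.6014)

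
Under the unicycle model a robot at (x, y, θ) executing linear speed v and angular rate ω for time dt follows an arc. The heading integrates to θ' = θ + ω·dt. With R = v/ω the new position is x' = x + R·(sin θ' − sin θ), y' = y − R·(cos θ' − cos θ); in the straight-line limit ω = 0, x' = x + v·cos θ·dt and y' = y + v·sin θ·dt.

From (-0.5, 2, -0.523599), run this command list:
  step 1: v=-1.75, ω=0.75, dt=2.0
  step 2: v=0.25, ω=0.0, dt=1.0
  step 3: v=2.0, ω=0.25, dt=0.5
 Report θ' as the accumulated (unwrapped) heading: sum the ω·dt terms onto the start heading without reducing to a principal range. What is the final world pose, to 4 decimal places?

(-2.9530, 2.3544, 1.1014)

step 1: θ'=0.9764 (R=-2.3333) → pose (-3.5998, 1.2860, 0.9764)
step 2: θ'=0.9764 (straight) → pose (-3.4598, 1.4931, 0.9764)
step 3: θ'=1.1014 (R=8.0000) → pose (-2.9530, 2.3544, 1.1014)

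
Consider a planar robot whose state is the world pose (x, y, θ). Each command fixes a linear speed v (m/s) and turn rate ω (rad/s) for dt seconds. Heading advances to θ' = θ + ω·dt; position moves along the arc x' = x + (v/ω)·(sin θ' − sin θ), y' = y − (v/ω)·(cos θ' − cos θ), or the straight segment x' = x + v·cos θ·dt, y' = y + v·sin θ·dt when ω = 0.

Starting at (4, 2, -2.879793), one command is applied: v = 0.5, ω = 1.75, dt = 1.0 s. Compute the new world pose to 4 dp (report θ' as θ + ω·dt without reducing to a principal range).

(3.8156, 1.6021, -1.1298)

θ' = -2.8798 + 1.75·1.0 = -1.1298
R = v/ω = 0.5/1.75 = 0.2857
x' = 4 + 0.2857·(sin -1.1298 − sin -2.8798) = 3.8156
y' = 2 − 0.2857·(cos -1.1298 − cos -2.8798) = 1.6021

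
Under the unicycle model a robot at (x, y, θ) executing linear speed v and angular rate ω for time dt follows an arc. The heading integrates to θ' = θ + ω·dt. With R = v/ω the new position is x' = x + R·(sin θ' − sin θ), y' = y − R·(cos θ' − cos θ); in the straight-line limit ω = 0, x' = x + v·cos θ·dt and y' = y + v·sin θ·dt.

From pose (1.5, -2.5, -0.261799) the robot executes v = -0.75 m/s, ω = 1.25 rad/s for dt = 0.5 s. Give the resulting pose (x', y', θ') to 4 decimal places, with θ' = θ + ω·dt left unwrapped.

(1.1315, -2.5187, 0.3632)

θ' = -0.2618 + 1.25·0.5 = 0.3632
R = v/ω = -0.75/1.25 = -0.6000
x' = 1.5 + -0.6000·(sin 0.3632 − sin -0.2618) = 1.1315
y' = -2.5 − -0.6000·(cos 0.3632 − cos -0.2618) = -2.5187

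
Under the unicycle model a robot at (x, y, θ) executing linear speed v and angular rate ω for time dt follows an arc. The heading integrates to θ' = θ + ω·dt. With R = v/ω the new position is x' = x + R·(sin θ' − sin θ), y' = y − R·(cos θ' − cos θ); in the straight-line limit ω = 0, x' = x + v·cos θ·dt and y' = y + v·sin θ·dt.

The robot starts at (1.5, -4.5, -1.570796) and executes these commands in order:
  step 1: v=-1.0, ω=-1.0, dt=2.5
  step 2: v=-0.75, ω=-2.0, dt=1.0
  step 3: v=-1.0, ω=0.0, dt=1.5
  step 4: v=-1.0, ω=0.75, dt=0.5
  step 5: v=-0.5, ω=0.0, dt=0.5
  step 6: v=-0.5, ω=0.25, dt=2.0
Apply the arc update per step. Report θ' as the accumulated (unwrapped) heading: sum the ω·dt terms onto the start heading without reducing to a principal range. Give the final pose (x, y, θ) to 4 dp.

(0.2851, -5.8760, -5.1958)

step 1: θ'=-4.0708 (R=1.0000) → pose (3.3011, -3.9015, -4.0708)
step 2: θ'=-6.0708 (R=0.3750) → pose (3.0798, -4.4925, -6.0708)
step 3: θ'=-6.0708 (straight) → pose (1.6135, -4.8087, -6.0708)
step 4: θ'=-5.6958 (R=-1.3333) → pose (1.1556, -5.0022, -5.6958)
step 5: θ'=-5.6958 (straight) → pose (0.9475, -5.1408, -5.6958)
step 6: θ'=-5.1958 (R=-2.0000) → pose (0.2851, -5.8760, -5.1958)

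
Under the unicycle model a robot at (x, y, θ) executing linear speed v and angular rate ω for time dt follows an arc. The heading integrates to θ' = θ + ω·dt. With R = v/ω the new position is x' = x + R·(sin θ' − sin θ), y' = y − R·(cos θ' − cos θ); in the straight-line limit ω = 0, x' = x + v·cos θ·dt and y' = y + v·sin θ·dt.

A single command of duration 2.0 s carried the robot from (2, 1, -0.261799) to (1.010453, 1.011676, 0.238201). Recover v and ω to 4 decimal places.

v = -0.5000, ω = 0.2500

Δθ = 0.238201 − -0.261799 = 0.500000
ω = Δθ/dt = 0.500000/2.0 = 0.2500
R = Δx/(sin θ' − sin θ) = -2.0000
v = R·ω = -2.0000·0.2500 = -0.5000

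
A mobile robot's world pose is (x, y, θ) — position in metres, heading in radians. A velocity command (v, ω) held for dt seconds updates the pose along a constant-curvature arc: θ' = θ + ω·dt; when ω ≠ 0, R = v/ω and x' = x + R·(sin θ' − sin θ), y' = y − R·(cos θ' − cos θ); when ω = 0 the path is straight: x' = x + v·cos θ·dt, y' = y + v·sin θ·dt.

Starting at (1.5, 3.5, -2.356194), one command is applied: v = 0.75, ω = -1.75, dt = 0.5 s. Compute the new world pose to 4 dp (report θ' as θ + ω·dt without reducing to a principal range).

(1.1586, 3.3762, -3.2312)

θ' = -2.3562 + -1.75·0.5 = -3.2312
R = v/ω = 0.75/-1.75 = -0.4286
x' = 1.5 + -0.4286·(sin -3.2312 − sin -2.3562) = 1.1586
y' = 3.5 − -0.4286·(cos -3.2312 − cos -2.3562) = 3.3762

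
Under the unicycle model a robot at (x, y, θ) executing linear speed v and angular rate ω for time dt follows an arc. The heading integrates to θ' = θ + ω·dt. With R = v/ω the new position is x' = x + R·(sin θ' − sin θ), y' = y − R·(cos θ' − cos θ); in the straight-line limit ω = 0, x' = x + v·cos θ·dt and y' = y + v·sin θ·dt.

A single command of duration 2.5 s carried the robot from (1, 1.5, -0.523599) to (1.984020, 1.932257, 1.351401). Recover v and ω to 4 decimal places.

Δθ = 1.351401 − -0.523599 = 1.875000
ω = Δθ/dt = 1.875000/2.5 = 0.7500
R = Δx/(sin θ' − sin θ) = 0.6667
v = R·ω = 0.6667·0.7500 = 0.5000

v = 0.5000, ω = 0.7500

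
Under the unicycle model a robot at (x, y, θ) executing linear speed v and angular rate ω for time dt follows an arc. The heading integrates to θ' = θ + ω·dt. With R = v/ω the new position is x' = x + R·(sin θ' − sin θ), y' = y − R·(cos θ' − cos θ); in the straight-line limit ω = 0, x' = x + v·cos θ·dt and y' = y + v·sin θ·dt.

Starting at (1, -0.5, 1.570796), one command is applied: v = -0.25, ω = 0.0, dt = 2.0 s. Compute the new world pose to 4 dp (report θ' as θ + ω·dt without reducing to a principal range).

(1.0000, -1.0000, 1.5708)

θ' = 1.5708 + 0.0·2.0 = 1.5708
ω = 0 → straight: x' = 1 + -0.25·cos(1.5708)·2.0 = 1.0000
y' = -0.5 + -0.25·sin(1.5708)·2.0 = -1.0000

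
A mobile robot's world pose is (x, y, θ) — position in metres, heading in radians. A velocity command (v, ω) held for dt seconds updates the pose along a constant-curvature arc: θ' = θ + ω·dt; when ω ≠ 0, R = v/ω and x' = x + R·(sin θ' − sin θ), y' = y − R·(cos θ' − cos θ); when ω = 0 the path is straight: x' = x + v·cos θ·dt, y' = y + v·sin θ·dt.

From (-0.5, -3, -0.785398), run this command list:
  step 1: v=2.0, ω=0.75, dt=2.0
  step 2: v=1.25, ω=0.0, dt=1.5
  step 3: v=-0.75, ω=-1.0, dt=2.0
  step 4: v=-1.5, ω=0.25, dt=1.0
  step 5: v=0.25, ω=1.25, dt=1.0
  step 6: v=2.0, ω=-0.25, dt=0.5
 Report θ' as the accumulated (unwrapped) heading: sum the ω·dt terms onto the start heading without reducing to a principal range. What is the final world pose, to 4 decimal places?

(3.9438, -0.1147, 0.0896)

step 1: θ'=0.7146 (R=2.6667) → pose (3.1331, -3.1287, 0.7146)
step 2: θ'=0.7146 (straight) → pose (4.5494, -1.8999, 0.7146)
step 3: θ'=-1.2854 (R=0.7500) → pose (3.3383, -1.5446, -1.2854)
step 4: θ'=-1.0354 (R=-6.0000) → pose (2.7414, -0.1727, -1.0354)
step 5: θ'=0.2146 (R=0.2000) → pose (2.9560, -0.2661, 0.2146)
step 6: θ'=0.0896 (R=-8.0000) → pose (3.9438, -0.1147, 0.0896)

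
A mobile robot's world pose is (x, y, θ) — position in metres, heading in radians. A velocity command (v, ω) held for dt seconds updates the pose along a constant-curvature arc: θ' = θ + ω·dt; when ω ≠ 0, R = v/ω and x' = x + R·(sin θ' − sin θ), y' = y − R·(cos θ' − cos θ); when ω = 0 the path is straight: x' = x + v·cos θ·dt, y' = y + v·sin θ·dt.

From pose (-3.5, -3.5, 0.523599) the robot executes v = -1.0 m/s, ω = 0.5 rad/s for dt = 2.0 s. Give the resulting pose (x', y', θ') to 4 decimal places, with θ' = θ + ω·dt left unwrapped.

(-4.4978, -5.1377, 1.5236)

θ' = 0.5236 + 0.5·2.0 = 1.5236
R = v/ω = -1.0/0.5 = -2.0000
x' = -3.5 + -2.0000·(sin 1.5236 − sin 0.5236) = -4.4978
y' = -3.5 − -2.0000·(cos 1.5236 − cos 0.5236) = -5.1377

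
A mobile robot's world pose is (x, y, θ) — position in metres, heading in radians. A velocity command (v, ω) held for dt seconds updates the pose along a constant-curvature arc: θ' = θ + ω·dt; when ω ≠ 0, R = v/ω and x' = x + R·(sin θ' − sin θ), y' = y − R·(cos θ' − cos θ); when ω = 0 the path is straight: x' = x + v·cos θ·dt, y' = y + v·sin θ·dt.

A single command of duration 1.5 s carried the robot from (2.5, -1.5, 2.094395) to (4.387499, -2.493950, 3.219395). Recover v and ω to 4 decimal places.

Δθ = 3.219395 − 2.094395 = 1.125000
ω = Δθ/dt = 1.125000/1.5 = 0.7500
R = Δx/(sin θ' − sin θ) = -2.0000
v = R·ω = -2.0000·0.7500 = -1.5000

v = -1.5000, ω = 0.7500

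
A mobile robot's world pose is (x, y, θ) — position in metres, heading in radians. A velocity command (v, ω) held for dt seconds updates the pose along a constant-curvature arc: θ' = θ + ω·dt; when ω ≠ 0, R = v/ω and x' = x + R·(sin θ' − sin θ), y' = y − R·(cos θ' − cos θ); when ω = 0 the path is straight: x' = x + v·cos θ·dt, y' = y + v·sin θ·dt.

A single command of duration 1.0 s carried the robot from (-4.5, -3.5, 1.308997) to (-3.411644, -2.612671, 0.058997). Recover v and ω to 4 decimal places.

v = 1.5000, ω = -1.2500

Δθ = 0.058997 − 1.308997 = -1.250000
ω = Δθ/dt = -1.250000/1.0 = -1.2500
R = Δx/(sin θ' − sin θ) = -1.2000
v = R·ω = -1.2000·-1.2500 = 1.5000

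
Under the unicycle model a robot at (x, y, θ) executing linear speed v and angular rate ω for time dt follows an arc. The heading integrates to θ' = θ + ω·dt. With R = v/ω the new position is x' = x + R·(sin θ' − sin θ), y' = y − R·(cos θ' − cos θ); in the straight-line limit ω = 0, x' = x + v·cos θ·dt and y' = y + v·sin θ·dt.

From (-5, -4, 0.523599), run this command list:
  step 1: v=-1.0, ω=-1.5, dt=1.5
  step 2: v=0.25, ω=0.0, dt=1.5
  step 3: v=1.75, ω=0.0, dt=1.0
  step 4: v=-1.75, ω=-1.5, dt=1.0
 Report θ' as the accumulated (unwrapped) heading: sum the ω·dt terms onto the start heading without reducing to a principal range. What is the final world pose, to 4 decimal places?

step 1: θ'=-1.7264 (R=0.6667) → pose (-5.9919, -3.3193, -1.7264)
step 2: θ'=-1.7264 (straight) → pose (-6.0501, -3.6898, -1.7264)
step 3: θ'=-1.7264 (straight) → pose (-6.3213, -5.4187, -1.7264)
step 4: θ'=-3.2264 (R=1.1667) → pose (-5.0699, -4.4370, -3.2264)

(-5.0699, -4.4370, -3.2264)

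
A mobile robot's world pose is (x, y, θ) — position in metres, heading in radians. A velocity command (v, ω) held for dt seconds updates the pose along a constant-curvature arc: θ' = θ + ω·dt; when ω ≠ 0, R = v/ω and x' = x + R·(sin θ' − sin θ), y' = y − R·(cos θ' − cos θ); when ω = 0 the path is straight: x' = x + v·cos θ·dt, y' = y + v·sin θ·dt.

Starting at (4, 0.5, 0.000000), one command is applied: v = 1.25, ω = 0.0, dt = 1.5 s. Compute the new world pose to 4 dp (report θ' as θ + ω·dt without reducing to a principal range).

(5.8750, 0.5000, 0.0000)

θ' = 0.0000 + 0.0·1.5 = 0.0000
ω = 0 → straight: x' = 4 + 1.25·cos(0.0000)·1.5 = 5.8750
y' = 0.5 + 1.25·sin(0.0000)·1.5 = 0.5000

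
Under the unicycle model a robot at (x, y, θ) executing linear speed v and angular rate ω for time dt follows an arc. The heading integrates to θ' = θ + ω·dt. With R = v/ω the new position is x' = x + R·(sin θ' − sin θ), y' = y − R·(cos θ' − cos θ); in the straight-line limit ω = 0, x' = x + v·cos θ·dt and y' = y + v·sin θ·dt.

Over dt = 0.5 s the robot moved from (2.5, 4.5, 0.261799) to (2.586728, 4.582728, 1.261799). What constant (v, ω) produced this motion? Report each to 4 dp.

Δθ = 1.261799 − 0.261799 = 1.000000
ω = Δθ/dt = 1.000000/0.5 = 2.0000
R = Δx/(sin θ' − sin θ) = 0.1250
v = R·ω = 0.1250·2.0000 = 0.2500

v = 0.2500, ω = 2.0000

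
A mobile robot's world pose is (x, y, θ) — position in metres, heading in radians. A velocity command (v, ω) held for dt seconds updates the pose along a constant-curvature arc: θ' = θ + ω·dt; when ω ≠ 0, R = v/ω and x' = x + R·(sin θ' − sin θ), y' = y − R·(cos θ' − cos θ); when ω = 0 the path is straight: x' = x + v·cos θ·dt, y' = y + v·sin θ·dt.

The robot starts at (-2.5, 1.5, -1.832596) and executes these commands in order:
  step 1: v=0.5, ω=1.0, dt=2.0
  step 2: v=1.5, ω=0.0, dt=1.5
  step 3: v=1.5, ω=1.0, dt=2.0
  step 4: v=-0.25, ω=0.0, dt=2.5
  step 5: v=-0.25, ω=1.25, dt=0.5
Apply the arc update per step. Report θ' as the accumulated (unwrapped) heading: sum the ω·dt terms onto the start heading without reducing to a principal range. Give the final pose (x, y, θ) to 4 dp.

(1.7239, 2.9817, 2.7924)

step 1: θ'=0.1674 (R=0.5000) → pose (-1.9337, 0.8776, 0.1674)
step 2: θ'=0.1674 (straight) → pose (0.2848, 1.2525, 0.1674)
step 3: θ'=2.1674 (R=1.5000) → pose (1.2758, 3.5743, 2.1674)
step 4: θ'=2.1674 (straight) → pose (1.6269, 3.0572, 2.1674)
step 5: θ'=2.7924 (R=-0.2000) → pose (1.7239, 2.9817, 2.7924)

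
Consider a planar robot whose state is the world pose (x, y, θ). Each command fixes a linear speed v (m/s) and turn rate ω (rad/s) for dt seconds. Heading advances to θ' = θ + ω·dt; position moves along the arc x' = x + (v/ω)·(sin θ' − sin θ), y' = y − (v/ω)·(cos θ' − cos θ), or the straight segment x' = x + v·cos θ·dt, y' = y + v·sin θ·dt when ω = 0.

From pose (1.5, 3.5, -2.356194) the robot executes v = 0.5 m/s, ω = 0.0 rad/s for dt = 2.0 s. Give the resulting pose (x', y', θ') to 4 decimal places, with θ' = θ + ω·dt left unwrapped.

(0.7929, 2.7929, -2.3562)

θ' = -2.3562 + 0.0·2.0 = -2.3562
ω = 0 → straight: x' = 1.5 + 0.5·cos(-2.3562)·2.0 = 0.7929
y' = 3.5 + 0.5·sin(-2.3562)·2.0 = 2.7929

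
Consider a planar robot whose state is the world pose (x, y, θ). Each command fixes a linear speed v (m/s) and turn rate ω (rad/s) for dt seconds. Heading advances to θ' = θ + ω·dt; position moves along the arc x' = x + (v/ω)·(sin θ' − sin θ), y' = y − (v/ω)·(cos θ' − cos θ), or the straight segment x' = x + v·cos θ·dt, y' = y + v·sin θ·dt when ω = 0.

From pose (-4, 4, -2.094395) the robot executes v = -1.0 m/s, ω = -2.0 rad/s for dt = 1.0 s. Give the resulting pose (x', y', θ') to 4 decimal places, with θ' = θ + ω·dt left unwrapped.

(-3.1595, 4.0397, -4.0944)

θ' = -2.0944 + -2.0·1.0 = -4.0944
R = v/ω = -1.0/-2.0 = 0.5000
x' = -4 + 0.5000·(sin -4.0944 − sin -2.0944) = -3.1595
y' = 4 − 0.5000·(cos -4.0944 − cos -2.0944) = 4.0397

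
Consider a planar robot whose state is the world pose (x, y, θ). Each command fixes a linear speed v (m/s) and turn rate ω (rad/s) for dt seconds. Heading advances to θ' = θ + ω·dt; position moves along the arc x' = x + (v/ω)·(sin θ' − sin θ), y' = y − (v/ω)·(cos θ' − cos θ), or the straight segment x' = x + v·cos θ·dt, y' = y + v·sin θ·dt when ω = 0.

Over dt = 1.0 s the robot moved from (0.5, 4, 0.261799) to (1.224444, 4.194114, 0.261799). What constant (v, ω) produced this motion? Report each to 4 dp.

v = 0.7500, ω = 0.0000

Δθ = 0.261799 − 0.261799 = 0.000000
ω = Δθ/dt = 0.000000/1.0 = 0.0000
ω = 0 → v = (Δx·cos θ + Δy·sin θ)/dt = 0.7500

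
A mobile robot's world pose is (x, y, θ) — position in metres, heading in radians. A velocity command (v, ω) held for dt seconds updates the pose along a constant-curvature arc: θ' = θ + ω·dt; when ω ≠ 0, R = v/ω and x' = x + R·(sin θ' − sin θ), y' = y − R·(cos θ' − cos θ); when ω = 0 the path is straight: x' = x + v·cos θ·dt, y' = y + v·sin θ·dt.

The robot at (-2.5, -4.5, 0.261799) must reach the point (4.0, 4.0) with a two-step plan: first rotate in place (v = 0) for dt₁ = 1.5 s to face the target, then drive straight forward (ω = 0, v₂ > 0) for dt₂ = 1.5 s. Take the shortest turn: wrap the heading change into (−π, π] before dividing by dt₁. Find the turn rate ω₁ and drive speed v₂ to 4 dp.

ω₁ = 0.4374, v₂ = 7.1336

heading to target = atan2(4−-4.5, 4−-2.5) = 0.9179
Δθ = wrap(0.9179 − 0.2618) = 0.6562; ω₁ = Δθ/dt₁ = 0.4374
distance = √((4−-2.5)² + (4−-4.5)²) = 10.7005; v₂ = distance/dt₂ = 7.1336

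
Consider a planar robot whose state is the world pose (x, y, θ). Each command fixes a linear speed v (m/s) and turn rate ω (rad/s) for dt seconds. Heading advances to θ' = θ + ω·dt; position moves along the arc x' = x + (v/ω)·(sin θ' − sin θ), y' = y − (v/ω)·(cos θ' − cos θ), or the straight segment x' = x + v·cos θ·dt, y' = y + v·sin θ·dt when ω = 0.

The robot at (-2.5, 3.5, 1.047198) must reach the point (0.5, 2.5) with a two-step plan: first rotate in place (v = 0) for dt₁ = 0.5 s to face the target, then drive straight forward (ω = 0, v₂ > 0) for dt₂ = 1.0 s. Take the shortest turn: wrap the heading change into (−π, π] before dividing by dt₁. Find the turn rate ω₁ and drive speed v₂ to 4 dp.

ω₁ = -2.7379, v₂ = 3.1623

heading to target = atan2(2.5−3.5, 0.5−-2.5) = -0.3218
Δθ = wrap(-0.3218 − 1.0472) = -1.3689; ω₁ = Δθ/dt₁ = -2.7379
distance = √((0.5−-2.5)² + (2.5−3.5)²) = 3.1623; v₂ = distance/dt₂ = 3.1623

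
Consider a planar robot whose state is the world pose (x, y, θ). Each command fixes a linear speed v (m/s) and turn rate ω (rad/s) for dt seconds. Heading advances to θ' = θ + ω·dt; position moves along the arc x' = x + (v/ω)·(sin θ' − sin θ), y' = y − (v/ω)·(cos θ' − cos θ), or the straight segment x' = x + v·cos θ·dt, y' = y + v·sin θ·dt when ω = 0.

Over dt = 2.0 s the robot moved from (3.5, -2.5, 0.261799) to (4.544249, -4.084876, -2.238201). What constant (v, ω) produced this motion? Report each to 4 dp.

Δθ = -2.238201 − 0.261799 = -2.500000
ω = Δθ/dt = -2.500000/2.0 = -1.2500
R = −Δy/(cos θ' − cos θ) = -1.0000
v = R·ω = -1.0000·-1.2500 = 1.2500

v = 1.2500, ω = -1.2500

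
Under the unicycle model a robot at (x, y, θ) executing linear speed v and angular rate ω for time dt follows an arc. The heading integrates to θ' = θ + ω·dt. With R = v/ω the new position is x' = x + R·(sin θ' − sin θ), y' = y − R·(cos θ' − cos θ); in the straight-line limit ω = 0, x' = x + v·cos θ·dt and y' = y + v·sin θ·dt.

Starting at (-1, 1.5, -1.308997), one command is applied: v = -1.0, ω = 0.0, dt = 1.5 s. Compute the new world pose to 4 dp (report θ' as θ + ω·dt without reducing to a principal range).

θ' = -1.3090 + 0.0·1.5 = -1.3090
ω = 0 → straight: x' = -1 + -1.0·cos(-1.3090)·1.5 = -1.3882
y' = 1.5 + -1.0·sin(-1.3090)·1.5 = 2.9489

(-1.3882, 2.9489, -1.3090)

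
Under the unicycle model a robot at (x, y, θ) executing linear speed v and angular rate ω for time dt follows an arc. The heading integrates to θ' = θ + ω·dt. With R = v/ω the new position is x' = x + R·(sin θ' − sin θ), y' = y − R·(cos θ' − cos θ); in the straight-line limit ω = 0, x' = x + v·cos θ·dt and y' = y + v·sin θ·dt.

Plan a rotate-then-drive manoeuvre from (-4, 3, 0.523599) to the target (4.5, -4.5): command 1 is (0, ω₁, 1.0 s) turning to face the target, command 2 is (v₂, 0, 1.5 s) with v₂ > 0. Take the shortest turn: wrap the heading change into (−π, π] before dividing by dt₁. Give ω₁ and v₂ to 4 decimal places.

heading to target = atan2(-4.5−3, 4.5−-4) = -0.7230
Δθ = wrap(-0.7230 − 0.5236) = -1.2466; ω₁ = Δθ/dt₁ = -1.2466
distance = √((4.5−-4)² + (-4.5−3)²) = 11.3358; v₂ = distance/dt₂ = 7.5572

ω₁ = -1.2466, v₂ = 7.5572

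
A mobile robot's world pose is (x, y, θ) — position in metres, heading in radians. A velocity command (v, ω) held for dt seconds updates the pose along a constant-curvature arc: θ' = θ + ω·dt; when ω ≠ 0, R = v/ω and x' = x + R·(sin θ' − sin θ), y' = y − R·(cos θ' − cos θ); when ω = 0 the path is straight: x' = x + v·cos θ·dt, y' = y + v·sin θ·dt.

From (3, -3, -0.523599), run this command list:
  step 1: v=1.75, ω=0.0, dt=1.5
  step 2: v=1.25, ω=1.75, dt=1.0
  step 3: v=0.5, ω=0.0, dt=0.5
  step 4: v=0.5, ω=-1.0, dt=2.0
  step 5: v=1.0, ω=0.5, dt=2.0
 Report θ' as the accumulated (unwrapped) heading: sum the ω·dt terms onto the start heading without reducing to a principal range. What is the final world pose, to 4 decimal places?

(9.0536, -4.0290, 0.2264)

step 1: θ'=-0.5236 (straight) → pose (5.2733, -4.3125, -0.5236)
step 2: θ'=1.2264 (R=0.7143) → pose (6.3028, -3.9351, 1.2264)
step 3: θ'=1.2264 (straight) → pose (6.3872, -3.6998, 1.2264)
step 4: θ'=-0.7736 (R=-0.5000) → pose (7.2072, -3.5109, -0.7736)
step 5: θ'=0.2264 (R=2.0000) → pose (9.0536, -4.0290, 0.2264)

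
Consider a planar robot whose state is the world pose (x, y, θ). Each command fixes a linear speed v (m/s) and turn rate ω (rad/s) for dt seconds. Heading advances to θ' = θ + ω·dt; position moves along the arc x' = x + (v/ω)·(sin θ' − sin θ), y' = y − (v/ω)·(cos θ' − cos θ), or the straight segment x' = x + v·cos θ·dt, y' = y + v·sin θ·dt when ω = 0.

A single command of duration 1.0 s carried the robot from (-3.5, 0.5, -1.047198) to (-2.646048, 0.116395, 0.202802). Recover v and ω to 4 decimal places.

Δθ = 0.202802 − -1.047198 = 1.250000
ω = Δθ/dt = 1.250000/1.0 = 1.2500
R = Δx/(sin θ' − sin θ) = 0.8000
v = R·ω = 0.8000·1.2500 = 1.0000

v = 1.0000, ω = 1.2500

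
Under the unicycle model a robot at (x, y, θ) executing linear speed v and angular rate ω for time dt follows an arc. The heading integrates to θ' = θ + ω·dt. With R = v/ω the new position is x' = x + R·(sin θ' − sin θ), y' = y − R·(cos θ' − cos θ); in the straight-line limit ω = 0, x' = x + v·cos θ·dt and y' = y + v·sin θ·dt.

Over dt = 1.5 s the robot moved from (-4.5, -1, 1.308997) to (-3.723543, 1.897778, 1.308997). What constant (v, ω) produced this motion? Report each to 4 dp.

v = 2.0000, ω = 0.0000

Δθ = 1.308997 − 1.308997 = 0.000000
ω = Δθ/dt = 0.000000/1.5 = 0.0000
ω = 0 → v = (Δx·cos θ + Δy·sin θ)/dt = 2.0000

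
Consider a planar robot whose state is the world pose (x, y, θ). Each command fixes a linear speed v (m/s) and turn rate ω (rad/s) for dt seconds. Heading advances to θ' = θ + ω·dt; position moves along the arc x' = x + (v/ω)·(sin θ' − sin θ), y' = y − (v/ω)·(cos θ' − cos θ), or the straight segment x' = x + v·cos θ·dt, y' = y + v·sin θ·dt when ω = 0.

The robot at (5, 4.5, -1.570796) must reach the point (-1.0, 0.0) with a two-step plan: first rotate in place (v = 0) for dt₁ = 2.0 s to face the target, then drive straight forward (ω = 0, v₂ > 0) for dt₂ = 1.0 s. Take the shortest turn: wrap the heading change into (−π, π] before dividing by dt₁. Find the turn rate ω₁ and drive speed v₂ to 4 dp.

ω₁ = -0.4636, v₂ = 7.5000

heading to target = atan2(0−4.5, -1−5) = -2.4981
Δθ = wrap(-2.4981 − -1.5708) = -0.9273; ω₁ = Δθ/dt₁ = -0.4636
distance = √((-1−5)² + (0−4.5)²) = 7.5000; v₂ = distance/dt₂ = 7.5000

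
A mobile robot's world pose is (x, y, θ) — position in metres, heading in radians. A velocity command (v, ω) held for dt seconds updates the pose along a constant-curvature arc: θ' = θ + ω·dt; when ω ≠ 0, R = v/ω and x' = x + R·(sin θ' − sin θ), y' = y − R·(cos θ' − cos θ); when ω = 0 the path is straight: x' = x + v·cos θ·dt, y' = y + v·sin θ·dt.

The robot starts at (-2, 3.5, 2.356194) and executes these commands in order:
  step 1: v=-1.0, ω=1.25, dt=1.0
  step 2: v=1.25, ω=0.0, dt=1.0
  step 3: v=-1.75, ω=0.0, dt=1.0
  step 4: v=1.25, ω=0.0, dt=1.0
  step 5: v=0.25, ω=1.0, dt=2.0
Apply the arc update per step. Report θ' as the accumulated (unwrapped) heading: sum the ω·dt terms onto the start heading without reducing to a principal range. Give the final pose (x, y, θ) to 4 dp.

step 1: θ'=3.6062 (R=-0.8000) → pose (-1.0759, 3.3505, 3.6062)
step 2: θ'=3.6062 (straight) → pose (-2.1934, 2.7904, 3.6062)
step 3: θ'=3.6062 (straight) → pose (-0.6289, 3.5745, 3.6062)
step 4: θ'=3.6062 (straight) → pose (-1.7464, 3.0144, 3.6062)
step 5: θ'=5.6062 (R=0.2500) → pose (-1.7910, 2.5961, 5.6062)

(-1.7910, 2.5961, 5.6062)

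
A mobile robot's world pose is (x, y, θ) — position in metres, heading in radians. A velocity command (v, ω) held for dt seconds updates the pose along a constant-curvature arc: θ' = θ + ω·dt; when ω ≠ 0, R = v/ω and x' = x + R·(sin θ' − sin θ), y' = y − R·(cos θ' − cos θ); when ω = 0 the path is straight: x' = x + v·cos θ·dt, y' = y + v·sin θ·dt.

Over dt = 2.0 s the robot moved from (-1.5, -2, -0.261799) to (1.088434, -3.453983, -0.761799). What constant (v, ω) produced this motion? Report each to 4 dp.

Δθ = -0.761799 − -0.261799 = -0.500000
ω = Δθ/dt = -0.500000/2.0 = -0.2500
R = Δx/(sin θ' − sin θ) = -6.0000
v = R·ω = -6.0000·-0.2500 = 1.5000

v = 1.5000, ω = -0.2500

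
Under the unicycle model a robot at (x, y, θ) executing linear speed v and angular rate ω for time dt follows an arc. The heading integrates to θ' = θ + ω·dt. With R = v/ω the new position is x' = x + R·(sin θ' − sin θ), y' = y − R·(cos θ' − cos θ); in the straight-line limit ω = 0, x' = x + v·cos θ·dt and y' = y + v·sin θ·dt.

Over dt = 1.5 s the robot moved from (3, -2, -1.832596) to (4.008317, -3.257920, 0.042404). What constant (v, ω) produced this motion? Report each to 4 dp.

Δθ = 0.042404 − -1.832596 = 1.875000
ω = Δθ/dt = 1.875000/1.5 = 1.2500
R = −Δy/(cos θ' − cos θ) = 1.0000
v = R·ω = 1.0000·1.2500 = 1.2500

v = 1.2500, ω = 1.2500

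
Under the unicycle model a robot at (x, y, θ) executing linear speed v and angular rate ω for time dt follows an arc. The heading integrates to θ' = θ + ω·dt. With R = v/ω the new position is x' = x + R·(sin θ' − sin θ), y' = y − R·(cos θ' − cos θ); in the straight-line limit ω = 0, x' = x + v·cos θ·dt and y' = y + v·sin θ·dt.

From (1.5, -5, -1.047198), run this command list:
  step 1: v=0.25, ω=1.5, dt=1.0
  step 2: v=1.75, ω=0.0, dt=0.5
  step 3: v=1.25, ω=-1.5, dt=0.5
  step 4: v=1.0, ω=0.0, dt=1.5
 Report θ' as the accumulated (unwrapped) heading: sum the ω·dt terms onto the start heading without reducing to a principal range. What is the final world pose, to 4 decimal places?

(4.5469, -5.0756, -0.2972)

step 1: θ'=0.4528 (R=0.1667) → pose (1.7173, -5.0665, 0.4528)
step 2: θ'=0.4528 (straight) → pose (2.5041, -4.6837, 0.4528)
step 3: θ'=-0.2972 (R=-0.8333) → pose (3.1127, -4.6363, -0.2972)
step 4: θ'=-0.2972 (straight) → pose (4.5469, -5.0756, -0.2972)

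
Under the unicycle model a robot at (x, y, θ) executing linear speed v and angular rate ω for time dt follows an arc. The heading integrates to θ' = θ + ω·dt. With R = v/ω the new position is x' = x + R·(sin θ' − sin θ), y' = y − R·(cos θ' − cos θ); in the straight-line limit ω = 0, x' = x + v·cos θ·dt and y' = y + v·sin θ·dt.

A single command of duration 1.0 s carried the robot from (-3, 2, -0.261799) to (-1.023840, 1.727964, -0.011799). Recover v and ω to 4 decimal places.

Δθ = -0.011799 − -0.261799 = 0.250000
ω = Δθ/dt = 0.250000/1.0 = 0.2500
R = Δx/(sin θ' − sin θ) = 8.0000
v = R·ω = 8.0000·0.2500 = 2.0000

v = 2.0000, ω = 0.2500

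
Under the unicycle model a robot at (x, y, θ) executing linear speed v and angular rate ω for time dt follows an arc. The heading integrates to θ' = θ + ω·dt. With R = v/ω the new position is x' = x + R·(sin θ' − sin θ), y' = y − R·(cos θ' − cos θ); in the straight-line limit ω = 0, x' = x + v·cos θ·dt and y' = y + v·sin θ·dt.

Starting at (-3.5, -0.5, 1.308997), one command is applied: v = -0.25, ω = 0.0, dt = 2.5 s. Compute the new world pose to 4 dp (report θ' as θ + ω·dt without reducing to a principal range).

θ' = 1.3090 + 0.0·2.5 = 1.3090
ω = 0 → straight: x' = -3.5 + -0.25·cos(1.3090)·2.5 = -3.6618
y' = -0.5 + -0.25·sin(1.3090)·2.5 = -1.1037

(-3.6618, -1.1037, 1.3090)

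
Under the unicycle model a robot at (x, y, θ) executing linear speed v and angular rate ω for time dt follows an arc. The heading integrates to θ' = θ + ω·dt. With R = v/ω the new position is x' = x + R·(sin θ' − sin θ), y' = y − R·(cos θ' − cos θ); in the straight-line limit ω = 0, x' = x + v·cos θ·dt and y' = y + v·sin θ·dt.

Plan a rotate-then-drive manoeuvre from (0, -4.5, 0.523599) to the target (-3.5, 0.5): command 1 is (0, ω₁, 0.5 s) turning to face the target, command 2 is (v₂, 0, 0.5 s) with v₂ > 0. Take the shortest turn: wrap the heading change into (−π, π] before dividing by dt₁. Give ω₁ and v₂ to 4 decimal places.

heading to target = atan2(0.5−-4.5, -3.5−0) = 2.1815
Δθ = wrap(2.1815 − 0.5236) = 1.6579; ω₁ = Δθ/dt₁ = 3.3158
distance = √((-3.5−0)² + (0.5−-4.5)²) = 6.1033; v₂ = distance/dt₂ = 12.2066

ω₁ = 3.3158, v₂ = 12.2066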